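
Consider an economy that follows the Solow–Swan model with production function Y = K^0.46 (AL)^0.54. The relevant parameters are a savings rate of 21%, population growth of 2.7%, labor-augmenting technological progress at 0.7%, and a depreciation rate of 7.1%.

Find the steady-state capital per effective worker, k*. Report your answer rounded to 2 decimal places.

Steady state requires s·f(k) = (n + g + δ)·k, i.e. s·k^α = (n + g + δ)·k.
Rearranging, k^(1−α) = s / (n + g + δ).
k^0.54 = 0.21 / (0.027 + 0.007 + 0.071) = 0.21 / 0.105 = 2.0000
k* = 2.0000^(1/0.54) ≈ 3.6096

k* ≈ 3.61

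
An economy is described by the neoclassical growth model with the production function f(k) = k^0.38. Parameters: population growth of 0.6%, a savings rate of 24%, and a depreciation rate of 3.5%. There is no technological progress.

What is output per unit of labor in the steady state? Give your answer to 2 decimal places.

At the steady state, Δk = 0, so s·k^α = (n + δ)·k.
Rearranging, k^(1−α) = s / (n + δ).
k^0.62 = 0.24 / (0.006 + 0.035) = 0.24 / 0.041 = 5.8537
k* = 5.8537^(1/0.62) ≈ 17.2898
y* = (k*)^α = 17.2898^0.38 ≈ 2.9537

y* = 2.95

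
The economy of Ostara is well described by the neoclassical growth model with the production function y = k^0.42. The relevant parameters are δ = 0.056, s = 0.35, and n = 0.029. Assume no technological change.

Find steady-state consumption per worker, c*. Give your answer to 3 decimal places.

c* ≈ 1.811

At the steady state, Δk = 0, so s·k^α = (n + δ)·k.
Rearranging, k^(1−α) = s / (n + δ).
k^0.58 = 0.35 / (0.029 + 0.056) = 0.35 / 0.085 = 4.1176
k* = 4.1176^(1/0.58) ≈ 11.4744
y* = (k*)^α = 11.4744^0.42 ≈ 2.7867
c* = (1 − s)·y* = (1 − 0.35) × 2.7867 ≈ 1.8114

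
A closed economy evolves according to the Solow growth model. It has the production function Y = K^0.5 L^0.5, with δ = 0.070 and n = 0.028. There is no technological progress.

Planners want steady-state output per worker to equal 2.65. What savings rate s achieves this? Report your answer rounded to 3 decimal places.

At the steady state, Δk = 0, so s·k^α = (n + δ)·k.
Since y* = [s/(n + δ)]^(α/(1−α)), we have s/(n + δ) = (y*)^((1−α)/α) = 2.65^1 = 2.6500.
Therefore s = 2.6500 × (n + δ) = 2.6500 × 0.098 = 0.2597.

s ≈ 0.260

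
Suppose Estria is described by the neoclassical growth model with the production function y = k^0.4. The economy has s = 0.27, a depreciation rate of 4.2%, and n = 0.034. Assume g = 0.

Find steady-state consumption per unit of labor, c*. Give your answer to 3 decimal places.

At the steady state, Δk = 0, so s·k^α = (n + δ)·k.
Dividing both sides by k: k^(1−α) = s / (n + δ).
k^0.6 = 0.27 / (0.034 + 0.042) = 0.27 / 0.076 = 3.5526
k* = 3.5526^(1/0.6) ≈ 8.2714
y* = (k*)^α = 8.2714^0.4 ≈ 2.3283
c* = (1 − s)·y* = (1 − 0.27) × 2.3283 ≈ 1.6997

c* ≈ 1.700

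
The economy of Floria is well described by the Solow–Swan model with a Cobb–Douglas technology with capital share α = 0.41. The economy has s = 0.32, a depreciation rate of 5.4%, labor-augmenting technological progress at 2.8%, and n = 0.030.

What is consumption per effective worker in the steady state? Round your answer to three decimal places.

c* ≈ 1.410

Steady state requires s·f(k) = (n + g + δ)·k, i.e. s·k^α = (n + g + δ)·k.
Dividing both sides by k: k^(1−α) = s / (n + g + δ).
k^0.59 = 0.32 / (0.030 + 0.028 + 0.054) = 0.32 / 0.112 = 2.8571
k* = 2.8571^(1/0.59) ≈ 5.9259
y* = (k*)^α = 5.9259^0.41 ≈ 2.0741
c* = (1 − s)·y* = (1 − 0.32) × 2.0741 ≈ 1.4104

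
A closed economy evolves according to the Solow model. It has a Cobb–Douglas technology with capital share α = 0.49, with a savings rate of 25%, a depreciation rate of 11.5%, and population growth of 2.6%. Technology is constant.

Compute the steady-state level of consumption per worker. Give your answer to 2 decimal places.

c* ≈ 1.30

At the steady state, Δk = 0, so s·k^α = (n + δ)·k.
Dividing both sides by k: k^(1−α) = s / (n + δ).
k^0.51 = 0.25 / (0.026 + 0.115) = 0.25 / 0.141 = 1.7730
k* = 1.7730^(1/0.51) ≈ 3.0737
y* = (k*)^α = 3.0737^0.49 ≈ 1.7336
c* = (1 − s)·y* = (1 − 0.25) × 1.7336 ≈ 1.3002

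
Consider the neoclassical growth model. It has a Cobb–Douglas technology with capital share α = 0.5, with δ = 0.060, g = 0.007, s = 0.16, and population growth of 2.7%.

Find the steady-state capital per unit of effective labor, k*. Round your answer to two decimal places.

At the steady state, Δk = 0, so s·k^α = (n + g + δ)·k.
Dividing both sides by k: k^(1−α) = s / (n + g + δ).
k^0.5 = 0.16 / (0.027 + 0.007 + 0.060) = 0.16 / 0.094 = 1.7021
k* = 1.7021^(1/0.5) ≈ 2.8971

k* ≈ 2.90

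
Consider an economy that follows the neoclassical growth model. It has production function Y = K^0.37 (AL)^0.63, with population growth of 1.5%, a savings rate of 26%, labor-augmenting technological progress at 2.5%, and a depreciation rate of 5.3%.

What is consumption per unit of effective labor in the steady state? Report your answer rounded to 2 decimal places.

At the steady state, Δk = 0, so s·k^α = (n + g + δ)·k.
Dividing both sides by k: k^(1−α) = s / (n + g + δ).
k^0.63 = 0.26 / (0.015 + 0.025 + 0.053) = 0.26 / 0.093 = 2.7957
k* = 2.7957^(1/0.63) ≈ 5.1135
y* = (k*)^α = 5.1135^0.37 ≈ 1.8291
c* = (1 − s)·y* = (1 − 0.26) × 1.8291 ≈ 1.3535

c* ≈ 1.35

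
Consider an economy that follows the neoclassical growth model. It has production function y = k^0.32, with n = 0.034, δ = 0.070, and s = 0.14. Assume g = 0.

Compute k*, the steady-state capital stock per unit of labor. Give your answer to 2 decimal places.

k* ≈ 1.55

Steady state requires s·f(k) = (n + δ)·k, i.e. s·k^α = (n + δ)·k.
Rearranging, k^(1−α) = s / (n + δ).
k^0.68 = 0.14 / (0.034 + 0.070) = 0.14 / 0.104 = 1.3462
k* = 1.3462^(1/0.68) ≈ 1.5483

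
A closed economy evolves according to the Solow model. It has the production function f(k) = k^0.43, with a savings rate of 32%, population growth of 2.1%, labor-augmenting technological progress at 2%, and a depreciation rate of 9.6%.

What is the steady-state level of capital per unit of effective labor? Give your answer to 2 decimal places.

Steady state requires s·f(k) = (n + g + δ)·k, i.e. s·k^α = (n + g + δ)·k.
Rearranging, k^(1−α) = s / (n + g + δ).
k^0.57 = 0.32 / (0.021 + 0.020 + 0.096) = 0.32 / 0.137 = 2.3358
k* = 2.3358^(1/0.57) ≈ 4.4297

k* ≈ 4.43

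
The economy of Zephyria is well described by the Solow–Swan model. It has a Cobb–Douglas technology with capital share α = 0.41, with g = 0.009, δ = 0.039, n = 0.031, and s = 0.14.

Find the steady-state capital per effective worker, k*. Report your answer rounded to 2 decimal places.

k* = 2.64

At the steady state, Δk = 0, so s·k^α = (n + g + δ)·k.
Dividing both sides by k: k^(1−α) = s / (n + g + δ).
k^0.59 = 0.14 / (0.031 + 0.009 + 0.039) = 0.14 / 0.079 = 1.7722
k* = 1.7722^(1/0.59) ≈ 2.6376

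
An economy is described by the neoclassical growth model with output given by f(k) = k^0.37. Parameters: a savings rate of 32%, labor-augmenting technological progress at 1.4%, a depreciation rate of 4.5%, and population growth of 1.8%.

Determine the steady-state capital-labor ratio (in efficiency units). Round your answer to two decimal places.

In steady state, investment equals break-even investment: s·k^α = (n + g + δ)·k.
Rearranging, k^(1−α) = s / (n + g + δ).
k^0.63 = 0.32 / (0.018 + 0.014 + 0.045) = 0.32 / 0.077 = 4.1558
k* = 4.1558^(1/0.63) ≈ 9.5938

k* = 9.59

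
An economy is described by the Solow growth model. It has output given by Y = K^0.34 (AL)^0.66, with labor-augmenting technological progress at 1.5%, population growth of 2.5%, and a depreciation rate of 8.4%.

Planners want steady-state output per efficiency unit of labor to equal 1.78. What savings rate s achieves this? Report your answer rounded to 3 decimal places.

Steady state requires s·f(k) = (n + g + δ)·k, i.e. s·k^α = (n + g + δ)·k.
Since y* = [s/(n + g + δ)]^(α/(1−α)), we have s/(n + g + δ) = (y*)^((1−α)/α) = 1.78^1.9412 = 3.0628.
Therefore s = 3.0628 × (n + g + δ) = 3.0628 × 0.124 = 0.3798.

s ≈ 0.380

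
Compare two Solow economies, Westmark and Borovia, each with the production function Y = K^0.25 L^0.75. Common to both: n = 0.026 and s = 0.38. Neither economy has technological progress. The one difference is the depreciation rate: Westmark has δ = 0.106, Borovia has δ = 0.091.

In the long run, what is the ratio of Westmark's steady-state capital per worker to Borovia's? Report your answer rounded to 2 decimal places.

k*_W / k*_B ≈ 0.85

Steady-state k* = [s/(n + δ)]^(1/(1−α)), so the ratio is [ (s_W/(n + δ)_W) / (s_B/(n + δ)_B) ]^1.3333.
s_W/(n + δ)_W = 0.38/0.132 = 2.8788; s_B/(n + δ)_B = 0.38/0.117 = 3.2479.
Ratio = (2.8788/3.2479)^1.3333 = 0.8864^1.3333 ≈ 0.8515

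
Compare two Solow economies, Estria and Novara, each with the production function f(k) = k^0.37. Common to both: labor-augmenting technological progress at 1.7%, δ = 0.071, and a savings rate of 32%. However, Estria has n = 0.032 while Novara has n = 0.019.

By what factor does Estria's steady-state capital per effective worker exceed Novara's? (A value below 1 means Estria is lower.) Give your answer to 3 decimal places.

Steady-state k* = [s/(n + g + δ)]^(1/(1−α)), so the ratio is [ (s_E/(n + g + δ)_E) / (s_N/(n + g + δ)_N) ]^1.5873.
s_E/(n + g + δ)_E = 0.32/0.120 = 2.6667; s_N/(n + g + δ)_N = 0.32/0.107 = 2.9907.
Ratio = (2.6667/2.9907)^1.5873 = 0.8917^1.5873 ≈ 0.8336

ratio ≈ 0.834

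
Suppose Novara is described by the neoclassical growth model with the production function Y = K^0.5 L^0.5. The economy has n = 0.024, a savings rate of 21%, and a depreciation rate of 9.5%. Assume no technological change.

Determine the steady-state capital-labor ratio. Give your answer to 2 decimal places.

At the steady state, Δk = 0, so s·k^α = (n + δ)·k.
Rearranging, k^(1−α) = s / (n + δ).
k^0.5 = 0.21 / (0.024 + 0.095) = 0.21 / 0.119 = 1.7647
k* = 1.7647^(1/0.5) ≈ 3.1142

k* = 3.11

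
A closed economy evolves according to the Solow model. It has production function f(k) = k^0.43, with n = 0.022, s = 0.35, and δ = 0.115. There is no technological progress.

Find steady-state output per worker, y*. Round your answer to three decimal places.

y* = 2.029

Steady state requires s·f(k) = (n + δ)·k, i.e. s·k^α = (n + δ)·k.
Rearranging, k^(1−α) = s / (n + δ).
k^0.57 = 0.35 / (0.022 + 0.115) = 0.35 / 0.137 = 2.5547
k* = 2.5547^(1/0.57) ≈ 5.1836
y* = (k*)^α = 5.1836^0.43 ≈ 2.0290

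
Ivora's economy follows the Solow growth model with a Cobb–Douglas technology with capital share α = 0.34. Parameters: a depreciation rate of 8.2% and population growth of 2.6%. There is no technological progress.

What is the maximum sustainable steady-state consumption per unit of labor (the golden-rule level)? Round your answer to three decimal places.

At the golden rule, f'(k) = n + δ, so α·k^(α−1) = n + δ and k_gold = (α/(n + δ))^(1/(1−α)).
k_gold = (0.34/0.108)^(1/0.66) = 3.1481^1.5152 ≈ 5.6839
c_gold = f(k_gold) − (n + δ)·k_gold = 1.8054 − 0.108×5.6839 ≈ 1.1915

c_gold ≈ 1.192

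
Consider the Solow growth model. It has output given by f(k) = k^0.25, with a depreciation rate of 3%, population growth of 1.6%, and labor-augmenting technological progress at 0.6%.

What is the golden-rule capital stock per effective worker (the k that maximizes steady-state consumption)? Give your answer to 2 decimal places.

k_gold ≈ 8.11

The golden rule sets f'(k) = n + g + δ, i.e. α·k^(α−1) = n + g + δ.
So k^(1−α) = α / (n + g + δ) = 0.25 / 0.052 = 4.8077.
k_gold = 4.8077^(1/0.75) ≈ 8.1143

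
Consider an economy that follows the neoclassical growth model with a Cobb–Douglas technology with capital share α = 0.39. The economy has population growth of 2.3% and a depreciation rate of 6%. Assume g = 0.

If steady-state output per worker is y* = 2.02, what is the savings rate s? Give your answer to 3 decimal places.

s ≈ 0.249

In steady state, investment equals break-even investment: s·k^α = (n + δ)·k.
Since y* = [s/(n + δ)]^(α/(1−α)), we have s/(n + δ) = (y*)^((1−α)/α) = 2.02^1.5641 = 3.0033.
Therefore s = 3.0033 × (n + δ) = 3.0033 × 0.083 = 0.2493.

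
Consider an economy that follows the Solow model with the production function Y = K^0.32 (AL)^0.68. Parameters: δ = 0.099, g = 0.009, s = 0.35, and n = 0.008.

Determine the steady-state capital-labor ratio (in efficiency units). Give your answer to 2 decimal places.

k* = 5.07

In steady state, investment equals break-even investment: s·k^α = (n + g + δ)·k.
Dividing both sides by k: k^(1−α) = s / (n + g + δ).
k^0.68 = 0.35 / (0.008 + 0.009 + 0.099) = 0.35 / 0.116 = 3.0172
k* = 3.0172^(1/0.68) ≈ 5.0734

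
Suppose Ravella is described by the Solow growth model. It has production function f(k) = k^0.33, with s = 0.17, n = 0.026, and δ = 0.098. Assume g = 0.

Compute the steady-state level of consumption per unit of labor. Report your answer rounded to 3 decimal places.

In steady state, investment equals break-even investment: s·k^α = (n + δ)·k.
Rearranging, k^(1−α) = s / (n + δ).
k^0.67 = 0.17 / (0.026 + 0.098) = 0.17 / 0.124 = 1.3710
k* = 1.3710^(1/0.67) ≈ 1.6015
y* = (k*)^α = 1.6015^0.33 ≈ 1.1681
c* = (1 − s)·y* = (1 − 0.17) × 1.1681 ≈ 0.9695

c* ≈ 0.970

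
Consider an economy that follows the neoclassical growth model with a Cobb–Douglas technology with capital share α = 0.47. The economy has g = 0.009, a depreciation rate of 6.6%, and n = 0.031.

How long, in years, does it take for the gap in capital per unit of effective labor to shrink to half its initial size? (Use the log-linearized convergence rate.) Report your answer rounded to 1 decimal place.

Near the steady state the convergence rate is λ = (1 − α)(n + g + δ).
λ = (1 − 0.47) × 0.106 = 0.53 × 0.106 = 0.05618
Half-life = ln 2 / λ = 0.6931 / 0.05618 ≈ 12.34 years

about 12.3 years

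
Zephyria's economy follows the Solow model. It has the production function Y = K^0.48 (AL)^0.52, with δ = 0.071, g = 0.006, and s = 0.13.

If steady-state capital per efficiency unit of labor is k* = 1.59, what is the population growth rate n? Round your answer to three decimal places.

Steady state requires s·f(k) = (n + g + δ)·k, i.e. s·k^α = (n + g + δ)·k.
So s / (n + g + δ) = (k*)^(1−α) = 1.59^0.52 = 1.2727.
Therefore n + g + δ = s / 1.2727 = 0.13 / 1.2727 = 0.1021, so n = 0.1021 − 0.077 = 0.0251.

n ≈ 0.025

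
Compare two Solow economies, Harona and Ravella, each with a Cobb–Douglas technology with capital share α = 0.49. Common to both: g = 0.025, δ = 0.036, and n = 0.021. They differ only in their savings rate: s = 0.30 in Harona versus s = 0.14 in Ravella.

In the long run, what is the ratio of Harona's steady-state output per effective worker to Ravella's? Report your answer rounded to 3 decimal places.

Steady-state y* = [s/(n + g + δ)]^(α/(1−α)), so the ratio is [ (s_H/(n + g + δ)_H) / (s_R/(n + g + δ)_R) ]^0.9608.
s_H/(n + g + δ)_H = 0.30/0.082 = 3.6585; s_R/(n + g + δ)_R = 0.14/0.082 = 1.7073.
Ratio = (3.6585/1.7073)^0.9608 = 2.1429^0.9608 ≈ 2.0798

y*_H / y*_R ≈ 2.080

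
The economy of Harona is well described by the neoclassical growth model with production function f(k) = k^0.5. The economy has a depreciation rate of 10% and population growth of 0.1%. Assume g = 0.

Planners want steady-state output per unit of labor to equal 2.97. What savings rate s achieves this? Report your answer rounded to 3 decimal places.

s ≈ 0.300

In steady state, investment equals break-even investment: s·k^α = (n + δ)·k.
Since y* = [s/(n + δ)]^(α/(1−α)), we have s/(n + δ) = (y*)^((1−α)/α) = 2.97^1 = 2.9700.
Therefore s = 2.9700 × (n + δ) = 2.9700 × 0.101 = 0.3000.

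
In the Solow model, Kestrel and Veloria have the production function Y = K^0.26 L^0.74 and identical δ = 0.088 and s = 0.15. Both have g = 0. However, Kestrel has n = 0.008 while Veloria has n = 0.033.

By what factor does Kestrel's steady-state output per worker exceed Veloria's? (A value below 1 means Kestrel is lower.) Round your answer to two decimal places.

Steady-state y* = [s/(n + δ)]^(α/(1−α)), so the ratio is [ (s_K/(n + δ)_K) / (s_V/(n + δ)_V) ]^0.3514.
s_K/(n + δ)_K = 0.15/0.096 = 1.5625; s_V/(n + δ)_V = 0.15/0.121 = 1.2397.
Ratio = (1.5625/1.2397)^0.3514 = 1.2604^0.3514 ≈ 1.0847

y*_K / y*_V ≈ 1.08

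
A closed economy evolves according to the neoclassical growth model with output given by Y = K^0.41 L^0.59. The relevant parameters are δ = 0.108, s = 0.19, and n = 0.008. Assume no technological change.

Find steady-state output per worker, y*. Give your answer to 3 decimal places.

y* ≈ 1.409

In steady state, investment equals break-even investment: s·k^α = (n + δ)·k.
Rearranging, k^(1−α) = s / (n + δ).
k^0.59 = 0.19 / (0.008 + 0.108) = 0.19 / 0.116 = 1.6379
k* = 1.6379^(1/0.59) ≈ 2.3078
y* = (k*)^α = 2.3078^0.41 ≈ 1.4090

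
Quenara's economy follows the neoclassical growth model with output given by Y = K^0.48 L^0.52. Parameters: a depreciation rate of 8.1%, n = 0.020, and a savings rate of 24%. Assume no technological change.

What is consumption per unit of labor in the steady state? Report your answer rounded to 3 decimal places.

In steady state, investment equals break-even investment: s·k^α = (n + δ)·k.
Rearranging, k^(1−α) = s / (n + δ).
k^0.52 = 0.24 / (0.020 + 0.081) = 0.24 / 0.101 = 2.3762
k* = 2.3762^(1/0.52) ≈ 5.2827
y* = (k*)^α = 5.2827^0.48 ≈ 2.2232
c* = (1 − s)·y* = (1 − 0.24) × 2.2232 ≈ 1.6896

c* ≈ 1.690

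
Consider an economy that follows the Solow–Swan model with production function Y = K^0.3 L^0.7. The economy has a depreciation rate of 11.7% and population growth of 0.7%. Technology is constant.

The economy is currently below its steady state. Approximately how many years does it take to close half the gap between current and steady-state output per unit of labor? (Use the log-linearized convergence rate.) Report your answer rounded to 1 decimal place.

Near the steady state the convergence rate is λ = (1 − α)(n + δ).
λ = (1 − 0.3) × 0.124 = 0.7 × 0.124 = 0.0868
Half-life = ln 2 / λ = 0.6931 / 0.0868 ≈ 7.99 years

t_½ ≈ 8.0 years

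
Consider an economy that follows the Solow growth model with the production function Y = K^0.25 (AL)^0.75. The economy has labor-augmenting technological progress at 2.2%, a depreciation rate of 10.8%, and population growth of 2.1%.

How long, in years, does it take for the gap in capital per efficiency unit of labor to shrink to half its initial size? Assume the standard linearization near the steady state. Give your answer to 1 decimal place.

t_½ ≈ 6.1 years

Near the steady state the convergence rate is λ = (1 − α)(n + g + δ).
λ = (1 − 0.25) × 0.151 = 0.75 × 0.151 = 0.11325
Half-life = ln 2 / λ = 0.6931 / 0.11325 ≈ 6.12 years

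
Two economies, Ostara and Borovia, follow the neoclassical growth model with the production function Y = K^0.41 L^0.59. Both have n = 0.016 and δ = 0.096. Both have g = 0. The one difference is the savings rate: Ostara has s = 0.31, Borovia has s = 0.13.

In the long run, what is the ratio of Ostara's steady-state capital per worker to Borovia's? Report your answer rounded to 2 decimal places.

Steady-state k* = [s/(n + δ)]^(1/(1−α)), so the ratio is [ (s_O/(n + δ)_O) / (s_B/(n + δ)_B) ]^1.6949.
s_O/(n + δ)_O = 0.31/0.112 = 2.7679; s_B/(n + δ)_B = 0.13/0.112 = 1.1607.
Ratio = (2.7679/1.1607)^1.6949 = 2.3847^1.6949 ≈ 4.3623

k*_O / k*_B ≈ 4.36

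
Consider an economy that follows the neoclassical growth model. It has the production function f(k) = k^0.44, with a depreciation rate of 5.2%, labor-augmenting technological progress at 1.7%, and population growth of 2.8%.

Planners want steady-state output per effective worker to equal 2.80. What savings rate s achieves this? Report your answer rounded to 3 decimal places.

s ≈ 0.360

Steady state requires s·f(k) = (n + g + δ)·k, i.e. s·k^α = (n + g + δ)·k.
Since y* = [s/(n + g + δ)]^(α/(1−α)), we have s/(n + g + δ) = (y*)^((1−α)/α) = 2.80^1.2727 = 3.7076.
Therefore s = 3.7076 × (n + g + δ) = 3.7076 × 0.097 = 0.3596.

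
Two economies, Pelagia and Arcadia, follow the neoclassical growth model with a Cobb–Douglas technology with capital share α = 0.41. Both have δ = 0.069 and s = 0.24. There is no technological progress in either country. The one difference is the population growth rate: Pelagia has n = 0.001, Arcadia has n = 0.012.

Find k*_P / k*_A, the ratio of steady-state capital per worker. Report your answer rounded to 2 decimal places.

Steady-state k* = [s/(n + δ)]^(1/(1−α)), so the ratio is [ (s_P/(n + δ)_P) / (s_A/(n + δ)_A) ]^1.6949.
s_P/(n + δ)_P = 0.24/0.070 = 3.4286; s_A/(n + δ)_A = 0.24/0.081 = 2.9630.
Ratio = (3.4286/2.9630)^1.6949 = 1.1571^1.6949 ≈ 1.2806

ratio ≈ 1.28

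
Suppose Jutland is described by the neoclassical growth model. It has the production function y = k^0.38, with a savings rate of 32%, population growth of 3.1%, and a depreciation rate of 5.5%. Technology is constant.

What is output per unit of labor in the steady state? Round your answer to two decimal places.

y* ≈ 2.24

In steady state, investment equals break-even investment: s·k^α = (n + δ)·k.
Rearranging, k^(1−α) = s / (n + δ).
k^0.62 = 0.32 / (0.031 + 0.055) = 0.32 / 0.086 = 3.7209
k* = 3.7209^(1/0.62) ≈ 8.3253
y* = (k*)^α = 8.3253^0.38 ≈ 2.2374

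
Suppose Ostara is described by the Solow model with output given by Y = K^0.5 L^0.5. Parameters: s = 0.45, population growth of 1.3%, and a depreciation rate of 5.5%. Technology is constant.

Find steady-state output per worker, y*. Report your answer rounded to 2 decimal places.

y* = 6.62

At the steady state, Δk = 0, so s·k^α = (n + δ)·k.
Rearranging, k^(1−α) = s / (n + δ).
k^0.5 = 0.45 / (0.013 + 0.055) = 0.45 / 0.068 = 6.6176
k* = 6.6176^(1/0.5) ≈ 43.7926
y* = (k*)^α = 43.7926^0.5 ≈ 6.6176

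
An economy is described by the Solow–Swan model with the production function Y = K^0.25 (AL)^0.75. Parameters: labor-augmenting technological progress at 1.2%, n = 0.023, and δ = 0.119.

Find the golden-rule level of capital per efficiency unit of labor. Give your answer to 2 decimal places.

The golden rule sets f'(k) = n + g + δ, i.e. α·k^(α−1) = n + g + δ.
So k^(1−α) = α / (n + g + δ) = 0.25 / 0.154 = 1.6234.
k_gold = 1.6234^(1/0.75) ≈ 1.9080

k_gold ≈ 1.91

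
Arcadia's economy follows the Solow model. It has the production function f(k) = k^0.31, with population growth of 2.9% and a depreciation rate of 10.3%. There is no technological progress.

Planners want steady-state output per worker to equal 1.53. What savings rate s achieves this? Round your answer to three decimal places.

s ≈ 0.340

In steady state, investment equals break-even investment: s·k^α = (n + δ)·k.
Since y* = [s/(n + δ)]^(α/(1−α)), we have s/(n + δ) = (y*)^((1−α)/α) = 1.53^2.2258 = 2.5768.
Therefore s = 2.5768 × (n + δ) = 2.5768 × 0.132 = 0.3401.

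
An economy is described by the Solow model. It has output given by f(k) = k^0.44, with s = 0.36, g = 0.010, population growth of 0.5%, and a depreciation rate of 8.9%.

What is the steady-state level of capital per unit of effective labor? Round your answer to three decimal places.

k* ≈ 9.183

At the steady state, Δk = 0, so s·k^α = (n + g + δ)·k.
Dividing both sides by k: k^(1−α) = s / (n + g + δ).
k^0.56 = 0.36 / (0.005 + 0.010 + 0.089) = 0.36 / 0.104 = 3.4615
k* = 3.4615^(1/0.56) ≈ 9.1827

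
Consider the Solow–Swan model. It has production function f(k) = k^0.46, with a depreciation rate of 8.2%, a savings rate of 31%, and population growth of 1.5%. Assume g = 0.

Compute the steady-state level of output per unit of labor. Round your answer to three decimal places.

y* = 2.691

At the steady state, Δk = 0, so s·k^α = (n + δ)·k.
Rearranging, k^(1−α) = s / (n + δ).
k^0.54 = 0.31 / (0.015 + 0.082) = 0.31 / 0.097 = 3.1959
k* = 3.1959^(1/0.54) ≈ 8.5987
y* = (k*)^α = 8.5987^0.46 ≈ 2.6905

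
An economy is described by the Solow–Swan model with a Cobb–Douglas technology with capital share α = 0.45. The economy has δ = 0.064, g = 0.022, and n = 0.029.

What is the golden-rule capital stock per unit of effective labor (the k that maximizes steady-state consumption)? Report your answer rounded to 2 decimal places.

k_gold ≈ 11.95

The golden rule sets f'(k) = n + g + δ, i.e. α·k^(α−1) = n + g + δ.
So k^(1−α) = α / (n + g + δ) = 0.45 / 0.115 = 3.9130.
k_gold = 3.9130^(1/0.55) ≈ 11.9479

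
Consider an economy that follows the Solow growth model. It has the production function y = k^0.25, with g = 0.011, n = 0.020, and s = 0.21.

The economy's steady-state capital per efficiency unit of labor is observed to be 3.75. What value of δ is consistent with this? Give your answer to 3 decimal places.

δ ≈ 0.047

At the steady state, Δk = 0, so s·k^α = (n + g + δ)·k.
So s / (n + g + δ) = (k*)^(1−α) = 3.75^0.75 = 2.6948.
Therefore n + g + δ = s / 2.6948 = 0.21 / 2.6948 = 0.0779, so δ = 0.0779 − 0.031 = 0.0469.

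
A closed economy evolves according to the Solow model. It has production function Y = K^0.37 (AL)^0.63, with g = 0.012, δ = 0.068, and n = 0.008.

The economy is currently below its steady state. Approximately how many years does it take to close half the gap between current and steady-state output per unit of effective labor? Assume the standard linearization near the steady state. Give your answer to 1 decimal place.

t_½ ≈ 12.5 years

Near the steady state the convergence rate is λ = (1 − α)(n + g + δ).
λ = (1 − 0.37) × 0.088 = 0.63 × 0.088 = 0.05544
Half-life = ln 2 / λ = 0.6931 / 0.05544 ≈ 12.50 years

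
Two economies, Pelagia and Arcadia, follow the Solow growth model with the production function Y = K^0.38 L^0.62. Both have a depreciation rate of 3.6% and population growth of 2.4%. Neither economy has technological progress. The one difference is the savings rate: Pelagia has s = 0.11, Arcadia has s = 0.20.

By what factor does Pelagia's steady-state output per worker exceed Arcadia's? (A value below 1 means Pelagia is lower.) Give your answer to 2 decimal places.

Steady-state y* = [s/(n + δ)]^(α/(1−α)), so the ratio is [ (s_P/(n + δ)_P) / (s_A/(n + δ)_A) ]^0.6129.
s_P/(n + δ)_P = 0.11/0.060 = 1.8333; s_A/(n + δ)_A = 0.20/0.060 = 3.3333.
Ratio = (1.8333/3.3333)^0.6129 = 0.5500^0.6129 ≈ 0.6932

ratio ≈ 0.69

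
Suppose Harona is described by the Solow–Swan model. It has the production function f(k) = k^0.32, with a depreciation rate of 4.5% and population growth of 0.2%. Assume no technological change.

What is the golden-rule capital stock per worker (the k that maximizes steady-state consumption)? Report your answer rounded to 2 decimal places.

The golden rule sets f'(k) = n + δ, i.e. α·k^(α−1) = n + δ.
So k^(1−α) = α / (n + δ) = 0.32 / 0.047 = 6.8085.
k_gold = 6.8085^(1/0.68) ≈ 16.7910

k_gold ≈ 16.79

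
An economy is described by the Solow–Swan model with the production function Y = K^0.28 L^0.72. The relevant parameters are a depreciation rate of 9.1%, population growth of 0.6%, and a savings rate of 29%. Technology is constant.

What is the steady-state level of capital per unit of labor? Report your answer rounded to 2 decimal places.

k* ≈ 4.58

Steady state requires s·f(k) = (n + δ)·k, i.e. s·k^α = (n + δ)·k.
Rearranging, k^(1−α) = s / (n + δ).
k^0.72 = 0.29 / (0.006 + 0.091) = 0.29 / 0.097 = 2.9897
k* = 2.9897^(1/0.72) ≈ 4.5771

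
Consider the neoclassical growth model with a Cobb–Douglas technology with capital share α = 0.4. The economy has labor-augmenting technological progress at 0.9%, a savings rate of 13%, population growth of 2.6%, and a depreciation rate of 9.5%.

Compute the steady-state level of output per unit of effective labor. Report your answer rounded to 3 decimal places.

In steady state, investment equals break-even investment: s·k^α = (n + g + δ)·k.
Dividing both sides by k: k^(1−α) = s / (n + g + δ).
k^0.6 = 0.13 / (0.026 + 0.009 + 0.095) = 0.13 / 0.130 = 1.0000
k* = 1.0000^(1/0.6) ≈ 1.0000
y* = (k*)^α = 1.0000^0.4 ≈ 1.0000

y* = 1.000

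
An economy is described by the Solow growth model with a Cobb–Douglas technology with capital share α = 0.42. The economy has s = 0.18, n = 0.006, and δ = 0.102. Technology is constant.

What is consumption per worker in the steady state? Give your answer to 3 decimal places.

c* ≈ 1.187

Steady state requires s·f(k) = (n + δ)·k, i.e. s·k^α = (n + δ)·k.
Rearranging, k^(1−α) = s / (n + δ).
k^0.58 = 0.18 / (0.006 + 0.102) = 0.18 / 0.108 = 1.6667
k* = 1.6667^(1/0.58) ≈ 2.4128
y* = (k*)^α = 2.4128^0.42 ≈ 1.4476
c* = (1 − s)·y* = (1 − 0.18) × 1.4476 ≈ 1.1870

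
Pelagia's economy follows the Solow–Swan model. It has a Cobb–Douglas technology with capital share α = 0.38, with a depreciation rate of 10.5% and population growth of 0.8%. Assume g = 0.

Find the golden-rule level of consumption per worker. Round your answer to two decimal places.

c_gold ≈ 1.30

At the golden rule, f'(k) = n + δ, so α·k^(α−1) = n + δ and k_gold = (α/(n + δ))^(1/(1−α)).
k_gold = (0.38/0.113)^(1/0.62) = 3.3628^1.6129 ≈ 7.0716
c_gold = f(k_gold) − (n + δ)·k_gold = 2.1029 − 0.113×7.0716 ≈ 1.3038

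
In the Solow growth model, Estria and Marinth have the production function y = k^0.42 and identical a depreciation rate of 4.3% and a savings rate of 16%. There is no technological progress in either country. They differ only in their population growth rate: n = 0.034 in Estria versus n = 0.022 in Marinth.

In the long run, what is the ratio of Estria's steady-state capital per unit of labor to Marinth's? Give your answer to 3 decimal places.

ratio ≈ 0.747

Steady-state k* = [s/(n + δ)]^(1/(1−α)), so the ratio is [ (s_E/(n + δ)_E) / (s_M/(n + δ)_M) ]^1.7241.
s_E/(n + δ)_E = 0.16/0.077 = 2.0779; s_M/(n + δ)_M = 0.16/0.065 = 2.4615.
Ratio = (2.0779/2.4615)^1.7241 = 0.8442^1.7241 ≈ 0.7468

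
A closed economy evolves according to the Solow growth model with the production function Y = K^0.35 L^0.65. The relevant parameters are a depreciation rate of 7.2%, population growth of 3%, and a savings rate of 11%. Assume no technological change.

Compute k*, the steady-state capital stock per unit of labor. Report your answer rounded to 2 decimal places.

k* = 1.12

Steady state requires s·f(k) = (n + δ)·k, i.e. s·k^α = (n + δ)·k.
Rearranging, k^(1−α) = s / (n + δ).
k^0.65 = 0.11 / (0.030 + 0.072) = 0.11 / 0.102 = 1.0784
k* = 1.0784^(1/0.65) ≈ 1.1231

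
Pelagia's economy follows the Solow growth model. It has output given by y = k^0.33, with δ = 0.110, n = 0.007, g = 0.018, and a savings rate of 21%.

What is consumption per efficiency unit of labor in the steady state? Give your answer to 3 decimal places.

In steady state, investment equals break-even investment: s·k^α = (n + g + δ)·k.
Rearranging, k^(1−α) = s / (n + g + δ).
k^0.67 = 0.21 / (0.007 + 0.018 + 0.110) = 0.21 / 0.135 = 1.5556
k* = 1.5556^(1/0.67) ≈ 1.9338
y* = (k*)^α = 1.9338^0.33 ≈ 1.2431
c* = (1 − s)·y* = (1 − 0.21) × 1.2431 ≈ 0.9820

c* ≈ 0.982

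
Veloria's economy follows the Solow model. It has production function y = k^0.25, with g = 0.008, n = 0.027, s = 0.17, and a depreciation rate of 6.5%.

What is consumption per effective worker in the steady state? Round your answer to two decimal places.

c* ≈ 0.99

At the steady state, Δk = 0, so s·k^α = (n + g + δ)·k.
Dividing both sides by k: k^(1−α) = s / (n + g + δ).
k^0.75 = 0.17 / (0.027 + 0.008 + 0.065) = 0.17 / 0.100 = 1.7000
k* = 1.7000^(1/0.75) ≈ 2.0289
y* = (k*)^α = 2.0289^0.25 ≈ 1.1935
c* = (1 − s)·y* = (1 − 0.17) × 1.1935 ≈ 0.9906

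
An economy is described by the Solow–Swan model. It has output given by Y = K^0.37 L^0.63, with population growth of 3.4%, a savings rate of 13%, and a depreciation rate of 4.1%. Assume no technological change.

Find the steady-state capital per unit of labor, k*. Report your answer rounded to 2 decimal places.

At the steady state, Δk = 0, so s·k^α = (n + δ)·k.
Dividing both sides by k: k^(1−α) = s / (n + δ).
k^0.63 = 0.13 / (0.034 + 0.041) = 0.13 / 0.075 = 1.7333
k* = 1.7333^(1/0.63) ≈ 2.3942

k* = 2.39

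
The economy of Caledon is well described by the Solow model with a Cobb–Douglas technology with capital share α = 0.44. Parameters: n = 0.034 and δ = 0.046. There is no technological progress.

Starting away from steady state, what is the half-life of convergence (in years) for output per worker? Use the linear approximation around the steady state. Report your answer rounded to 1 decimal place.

Near the steady state the convergence rate is λ = (1 − α)(n + δ).
λ = (1 − 0.44) × 0.080 = 0.56 × 0.080 = 0.0448
Half-life = ln 2 / λ = 0.6931 / 0.0448 ≈ 15.47 years

half-life ≈ 15.5 years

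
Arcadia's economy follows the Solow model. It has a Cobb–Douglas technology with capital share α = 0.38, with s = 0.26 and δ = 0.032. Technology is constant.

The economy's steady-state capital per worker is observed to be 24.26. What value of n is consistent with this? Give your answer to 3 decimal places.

Steady state requires s·f(k) = (n + δ)·k, i.e. s·k^α = (n + δ)·k.
So s / (n + δ) = (k*)^(1−α) = 24.26^0.62 = 7.2216.
Therefore n + δ = s / 7.2216 = 0.26 / 7.2216 = 0.0360, so n = 0.0360 − 0.032 = 0.0040.

n ≈ 0.004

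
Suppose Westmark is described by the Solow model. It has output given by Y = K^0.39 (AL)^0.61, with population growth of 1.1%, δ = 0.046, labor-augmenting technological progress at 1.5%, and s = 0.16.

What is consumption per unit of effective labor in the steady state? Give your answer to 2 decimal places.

Steady state requires s·f(k) = (n + g + δ)·k, i.e. s·k^α = (n + g + δ)·k.
Dividing both sides by k: k^(1−α) = s / (n + g + δ).
k^0.61 = 0.16 / (0.011 + 0.015 + 0.046) = 0.16 / 0.072 = 2.2222
k* = 2.2222^(1/0.61) ≈ 3.7025
y* = (k*)^α = 3.7025^0.39 ≈ 1.6661
c* = (1 − s)·y* = (1 − 0.16) × 1.6661 ≈ 1.3995

c* ≈ 1.40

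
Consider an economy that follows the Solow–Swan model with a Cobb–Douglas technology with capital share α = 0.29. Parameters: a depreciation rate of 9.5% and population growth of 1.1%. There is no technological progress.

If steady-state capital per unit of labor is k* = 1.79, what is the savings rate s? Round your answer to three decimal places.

s ≈ 0.160

Steady state requires s·f(k) = (n + δ)·k, i.e. s·k^α = (n + δ)·k.
So s / (n + δ) = (k*)^(1−α) = 1.79^0.71 = 1.5119.
Therefore s = 1.5119 × (n + δ) = 1.5119 × 0.106 = 0.1603.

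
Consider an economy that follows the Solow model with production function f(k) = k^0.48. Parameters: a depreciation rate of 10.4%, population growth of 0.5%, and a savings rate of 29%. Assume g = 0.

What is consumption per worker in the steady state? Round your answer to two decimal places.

c* = 1.75

Steady state requires s·f(k) = (n + δ)·k, i.e. s·k^α = (n + δ)·k.
Rearranging, k^(1−α) = s / (n + δ).
k^0.52 = 0.29 / (0.005 + 0.104) = 0.29 / 0.109 = 2.6606
k* = 2.6606^(1/0.52) ≈ 6.5655
y* = (k*)^α = 6.5655^0.48 ≈ 2.4677
c* = (1 − s)·y* = (1 − 0.29) × 2.4677 ≈ 1.7521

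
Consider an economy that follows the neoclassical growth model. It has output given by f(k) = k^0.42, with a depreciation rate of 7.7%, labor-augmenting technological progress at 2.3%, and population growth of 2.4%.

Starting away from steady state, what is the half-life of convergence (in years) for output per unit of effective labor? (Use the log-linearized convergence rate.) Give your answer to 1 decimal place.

Near the steady state the convergence rate is λ = (1 − α)(n + g + δ).
λ = (1 − 0.42) × 0.124 = 0.58 × 0.124 = 0.07192
Half-life = ln 2 / λ = 0.6931 / 0.07192 ≈ 9.64 years

half-life ≈ 9.6 years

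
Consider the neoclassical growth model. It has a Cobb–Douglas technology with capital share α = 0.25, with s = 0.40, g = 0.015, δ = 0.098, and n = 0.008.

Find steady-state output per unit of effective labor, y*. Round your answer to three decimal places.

Steady state requires s·f(k) = (n + g + δ)·k, i.e. s·k^α = (n + g + δ)·k.
Rearranging, k^(1−α) = s / (n + g + δ).
k^0.75 = 0.40 / (0.008 + 0.015 + 0.098) = 0.40 / 0.121 = 3.3058
k* = 3.3058^(1/0.75) ≈ 4.9246
y* = (k*)^α = 4.9246^0.25 ≈ 1.4897

y* ≈ 1.490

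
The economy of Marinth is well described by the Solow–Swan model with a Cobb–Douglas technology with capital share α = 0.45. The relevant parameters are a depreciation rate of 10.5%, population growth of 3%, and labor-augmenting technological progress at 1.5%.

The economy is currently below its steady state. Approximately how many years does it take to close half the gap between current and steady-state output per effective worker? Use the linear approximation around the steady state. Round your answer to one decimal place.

Near the steady state the convergence rate is λ = (1 − α)(n + g + δ).
λ = (1 − 0.45) × 0.150 = 0.55 × 0.150 = 0.0825
Half-life = ln 2 / λ = 0.6931 / 0.0825 ≈ 8.40 years

half-life ≈ 8.4 years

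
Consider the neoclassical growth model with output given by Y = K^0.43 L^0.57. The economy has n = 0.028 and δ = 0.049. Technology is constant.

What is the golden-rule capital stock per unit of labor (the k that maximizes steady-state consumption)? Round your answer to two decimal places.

The golden rule sets f'(k) = n + δ, i.e. α·k^(α−1) = n + δ.
So k^(1−α) = α / (n + δ) = 0.43 / 0.077 = 5.5844.
k_gold = 5.5844^(1/0.57) ≈ 20.4402

k_gold ≈ 20.44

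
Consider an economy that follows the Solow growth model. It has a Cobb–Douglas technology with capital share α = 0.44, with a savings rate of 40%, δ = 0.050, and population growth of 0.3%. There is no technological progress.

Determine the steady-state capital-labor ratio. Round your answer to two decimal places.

k* = 36.94

Steady state requires s·f(k) = (n + δ)·k, i.e. s·k^α = (n + δ)·k.
Rearranging, k^(1−α) = s / (n + δ).
k^0.56 = 0.40 / (0.003 + 0.050) = 0.40 / 0.053 = 7.5472
k* = 7.5472^(1/0.56) ≈ 36.9381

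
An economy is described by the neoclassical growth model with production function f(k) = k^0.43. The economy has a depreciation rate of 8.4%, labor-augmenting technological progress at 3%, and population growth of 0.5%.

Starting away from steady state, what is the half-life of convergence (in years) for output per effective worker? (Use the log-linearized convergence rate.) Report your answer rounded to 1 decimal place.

half-life ≈ 10.2 years

Near the steady state the convergence rate is λ = (1 − α)(n + g + δ).
λ = (1 − 0.43) × 0.119 = 0.57 × 0.119 = 0.06783
Half-life = ln 2 / λ = 0.6931 / 0.06783 ≈ 10.22 years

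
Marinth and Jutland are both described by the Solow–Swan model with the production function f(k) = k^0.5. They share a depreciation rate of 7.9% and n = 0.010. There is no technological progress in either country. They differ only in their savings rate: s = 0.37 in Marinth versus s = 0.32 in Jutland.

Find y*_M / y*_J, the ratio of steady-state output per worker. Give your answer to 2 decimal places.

ratio ≈ 1.16

Steady-state y* = [s/(n + δ)]^(α/(1−α)), so the ratio is [ (s_M/(n + δ)_M) / (s_J/(n + δ)_J) ]^1.
s_M/(n + δ)_M = 0.37/0.089 = 4.1573; s_J/(n + δ)_J = 0.32/0.089 = 3.5955.
Ratio = (4.1573/3.5955)^1 = 1.1563^1 ≈ 1.1563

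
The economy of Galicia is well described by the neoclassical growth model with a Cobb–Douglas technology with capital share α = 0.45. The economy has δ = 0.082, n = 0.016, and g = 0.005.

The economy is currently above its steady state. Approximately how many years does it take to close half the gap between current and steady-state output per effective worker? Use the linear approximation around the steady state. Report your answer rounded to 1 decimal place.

half-life ≈ 12.2 years

Near the steady state the convergence rate is λ = (1 − α)(n + g + δ).
λ = (1 − 0.45) × 0.103 = 0.55 × 0.103 = 0.05665
Half-life = ln 2 / λ = 0.6931 / 0.05665 ≈ 12.23 years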